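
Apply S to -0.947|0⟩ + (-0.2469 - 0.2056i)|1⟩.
-0.947|0⟩ + (0.2056 - 0.2469i)|1⟩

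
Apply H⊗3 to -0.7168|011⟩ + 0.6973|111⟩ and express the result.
-0.006894|000⟩ + 0.006894|001⟩ + 0.006894|010⟩ - 0.006894|011⟩ - 0.5|100⟩ + 0.5|101⟩ + 0.5|110⟩ - 0.5|111⟩

H⊗3 gives amp(|y⟩) = (1/2√2) Σ_x (−1)^(x·y) amp(|x⟩), where x·y is the number of positions in which both x and y have a 1.
|000⟩: (-0.7168 + 0.6973)/(2√2) = -0.006894
|001⟩: (0.7168 - 0.6973)/(2√2) = 0.006894
|010⟩: (0.7168 - 0.6973)/(2√2) = 0.006894
|011⟩: (-0.7168 + 0.6973)/(2√2) = -0.006894
|100⟩: (-0.7168 - 0.6973)/(2√2) = -0.5
|101⟩: (0.7168 + 0.6973)/(2√2) = 0.5
|110⟩: (0.7168 + 0.6973)/(2√2) = 0.5
|111⟩: (-0.7168 - 0.6973)/(2√2) = -0.5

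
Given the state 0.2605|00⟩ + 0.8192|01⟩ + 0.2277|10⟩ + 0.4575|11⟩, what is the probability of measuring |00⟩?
0.06786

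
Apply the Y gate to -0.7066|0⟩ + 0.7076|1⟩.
-0.7076i|0⟩ - 0.7066i|1⟩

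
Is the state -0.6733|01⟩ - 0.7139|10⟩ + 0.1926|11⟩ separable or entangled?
Entangled

Writing the state as a|00⟩ + b|01⟩ + c|10⟩ + d|11⟩, it is a product state iff ad − bc = 0.
Here (a, b, c, d) = (0, -0.6733, -0.7139, 0.1926): ad − bc = (0)(0.1926) − (-0.6733)(-0.7139) = -0.4807 ≠ 0, so the state is entangled.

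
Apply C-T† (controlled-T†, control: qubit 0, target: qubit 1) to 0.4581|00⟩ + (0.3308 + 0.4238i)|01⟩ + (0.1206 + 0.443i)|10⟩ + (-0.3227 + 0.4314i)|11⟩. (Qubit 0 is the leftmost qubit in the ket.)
0.4581|00⟩ + (0.3308 + 0.4238i)|01⟩ + (0.1206 + 0.443i)|10⟩ + (0.07686 + 0.5332i)|11⟩

C-T† leaves the control-|0⟩ kets |00⟩, |01⟩ unchanged and applies T† to qubit 1 on the control-|1⟩ pair (|10⟩, |11⟩).
T† = [[1, 0], [0, (1/√2 - (1/√2)i)]].
With a = amp(|10⟩) = (0.1206 + 0.443i) and b = amp(|11⟩) = (-0.3227 + 0.4314i):
new amp(|10⟩) = (1)·a = (0.1206 + 0.443i)
new amp(|11⟩) = (1/√2 - (1/√2)i)·b = (0.07686 + 0.5332i)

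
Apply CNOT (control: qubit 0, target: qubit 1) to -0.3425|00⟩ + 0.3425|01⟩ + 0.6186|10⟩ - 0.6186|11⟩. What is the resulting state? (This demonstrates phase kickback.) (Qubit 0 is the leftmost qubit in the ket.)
-0.3425|00⟩ + 0.3425|01⟩ - 0.6186|10⟩ + 0.6186|11⟩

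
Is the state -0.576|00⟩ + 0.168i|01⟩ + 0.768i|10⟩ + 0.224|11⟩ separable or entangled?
Separable

Writing the state as a|00⟩ + b|01⟩ + c|10⟩ + d|11⟩, it is a product state iff ad − bc = 0.
Here (a, b, c, d) = (-0.576, 0.168i, 0.768i, 0.224): ad − bc = (-0.576)(0.224) − (0.168i)(0.768i) = 0, so the state is separable.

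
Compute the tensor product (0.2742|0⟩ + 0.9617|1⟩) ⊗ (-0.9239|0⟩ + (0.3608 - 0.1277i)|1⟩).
-0.2533|00⟩ + (0.09893 - 0.03502i)|01⟩ - 0.8885|10⟩ + (0.347 - 0.1228i)|11⟩

amp(|b₁b₂…⟩) = product of the factor amplitudes for bits b₁, b₂, …; only kets whose every factor amplitude is nonzero survive.
|00⟩: (0.2742)(-0.9239) = -0.2533
|01⟩: (0.2742)(0.3608 - 0.1277i) = (0.09893 - 0.03502i)
|10⟩: (0.9617)(-0.9239) = -0.8885
|11⟩: (0.9617)(0.3608 - 0.1277i) = (0.347 - 0.1228i)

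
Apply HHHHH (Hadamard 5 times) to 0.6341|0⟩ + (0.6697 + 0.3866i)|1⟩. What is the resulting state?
(0.9219 + 0.2734i)|0⟩ + (-0.02517 - 0.2734i)|1⟩

H² = I, so H^5 = H: a single Hadamard. With (a, b) = (0.6341, (0.6697 + 0.3866i)), H gives ((a + b)/√2, (a − b)/√2) = ((0.9219 + 0.2734i), (-0.02517 - 0.2734i)).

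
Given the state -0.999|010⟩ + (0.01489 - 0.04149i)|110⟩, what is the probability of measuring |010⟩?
0.998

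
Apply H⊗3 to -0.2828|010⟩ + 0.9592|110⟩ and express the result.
0.2391|000⟩ + 0.2391|001⟩ - 0.2391|010⟩ - 0.2391|011⟩ - 0.4391|100⟩ - 0.4391|101⟩ + 0.4391|110⟩ + 0.4391|111⟩

H⊗3 gives amp(|y⟩) = (1/2√2) Σ_x (−1)^(x·y) amp(|x⟩), where x·y is the number of positions in which both x and y have a 1.
|000⟩: (-0.2828 + 0.9592)/(2√2) = 0.2391
|001⟩: (-0.2828 + 0.9592)/(2√2) = 0.2391
|010⟩: (0.2828 - 0.9592)/(2√2) = -0.2391
|011⟩: (0.2828 - 0.9592)/(2√2) = -0.2391
|100⟩: (-0.2828 - 0.9592)/(2√2) = -0.4391
|101⟩: (-0.2828 - 0.9592)/(2√2) = -0.4391
|110⟩: (0.2828 + 0.9592)/(2√2) = 0.4391
|111⟩: (0.2828 + 0.9592)/(2√2) = 0.4391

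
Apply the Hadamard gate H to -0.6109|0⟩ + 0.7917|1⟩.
0.1278|0⟩ - 0.9918|1⟩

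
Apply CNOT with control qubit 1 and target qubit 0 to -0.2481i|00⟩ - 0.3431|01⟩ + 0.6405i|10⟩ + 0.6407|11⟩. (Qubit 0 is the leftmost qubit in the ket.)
-0.2481i|00⟩ + 0.6407|01⟩ + 0.6405i|10⟩ - 0.3431|11⟩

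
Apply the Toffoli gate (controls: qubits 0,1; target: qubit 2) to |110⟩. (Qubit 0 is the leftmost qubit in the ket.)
|111⟩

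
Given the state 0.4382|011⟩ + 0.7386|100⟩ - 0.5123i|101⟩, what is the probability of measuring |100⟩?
0.5455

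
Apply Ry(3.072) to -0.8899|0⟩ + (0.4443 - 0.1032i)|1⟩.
(-0.475 + 0.1031i)|0⟩ + (-0.8739 - 0.00359i)|1⟩

Ry(3.072) = [[cos(θ/2), −sin(θ/2)], [sin(θ/2), cos(θ/2)]]; θ = 3.072, cos(θ/2) ≈ 0.0347893, sin(θ/2) ≈ 0.999395.
With a = amp(|0⟩) = -0.8899 and b = amp(|1⟩) = (0.4443 - 0.1032i):
new amp(|0⟩) = (0.0347893)·a + (-0.999395)·b = (-0.475 + 0.1031i)
new amp(|1⟩) = (0.999395)·a + (0.0347893)·b = (-0.8739 - 0.00359i)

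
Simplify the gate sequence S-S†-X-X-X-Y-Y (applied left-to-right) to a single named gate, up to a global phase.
X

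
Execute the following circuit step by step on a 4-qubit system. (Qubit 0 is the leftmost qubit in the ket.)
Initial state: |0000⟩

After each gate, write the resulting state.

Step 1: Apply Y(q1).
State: i|0100⟩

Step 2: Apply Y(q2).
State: -|0110⟩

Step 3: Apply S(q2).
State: -i|0110⟩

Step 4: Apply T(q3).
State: -i|0110⟩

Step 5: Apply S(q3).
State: -i|0110⟩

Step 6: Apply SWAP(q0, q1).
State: -i|1010⟩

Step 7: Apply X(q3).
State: -i|1011⟩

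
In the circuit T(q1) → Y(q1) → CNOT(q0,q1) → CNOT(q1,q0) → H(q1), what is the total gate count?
5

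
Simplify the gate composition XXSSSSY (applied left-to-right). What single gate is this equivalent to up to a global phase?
Y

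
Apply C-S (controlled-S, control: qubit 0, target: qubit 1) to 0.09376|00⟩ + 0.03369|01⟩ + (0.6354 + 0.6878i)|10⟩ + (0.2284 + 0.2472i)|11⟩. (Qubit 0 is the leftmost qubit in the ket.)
0.09376|00⟩ + 0.03369|01⟩ + (0.6354 + 0.6878i)|10⟩ + (-0.2472 + 0.2284i)|11⟩

C-S leaves the control-|0⟩ kets |00⟩, |01⟩ unchanged and applies S to qubit 1 on the control-|1⟩ pair (|10⟩, |11⟩).
S = [[1, 0], [0, i]].
With a = amp(|10⟩) = (0.6354 + 0.6878i) and b = amp(|11⟩) = (0.2284 + 0.2472i):
new amp(|10⟩) = (1)·a = (0.6354 + 0.6878i)
new amp(|11⟩) = (i)·b = (-0.2472 + 0.2284i)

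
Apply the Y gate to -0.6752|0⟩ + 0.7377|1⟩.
-0.7377i|0⟩ - 0.6752i|1⟩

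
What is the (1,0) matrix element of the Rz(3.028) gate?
0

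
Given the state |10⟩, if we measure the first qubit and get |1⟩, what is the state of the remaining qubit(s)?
|0⟩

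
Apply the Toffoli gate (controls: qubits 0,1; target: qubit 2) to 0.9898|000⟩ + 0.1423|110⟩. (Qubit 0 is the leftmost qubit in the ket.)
0.9898|000⟩ + 0.1423|111⟩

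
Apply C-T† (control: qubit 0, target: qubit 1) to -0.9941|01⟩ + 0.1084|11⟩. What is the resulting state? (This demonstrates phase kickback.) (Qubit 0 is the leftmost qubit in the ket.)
-0.9941|01⟩ + (0.07665 - 0.07665i)|11⟩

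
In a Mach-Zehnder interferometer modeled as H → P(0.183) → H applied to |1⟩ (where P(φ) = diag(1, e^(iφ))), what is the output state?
(0.008349 - 0.09099i)|0⟩ + (0.9917 + 0.09099i)|1⟩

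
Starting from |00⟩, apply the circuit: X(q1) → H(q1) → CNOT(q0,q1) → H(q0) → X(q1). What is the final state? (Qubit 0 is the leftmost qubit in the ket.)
-1/2|00⟩ + 1/2|01⟩ - 1/2|10⟩ + 1/2|11⟩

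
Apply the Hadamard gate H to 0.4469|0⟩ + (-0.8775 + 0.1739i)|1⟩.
(-0.3045 + 0.123i)|0⟩ + (0.9365 - 0.123i)|1⟩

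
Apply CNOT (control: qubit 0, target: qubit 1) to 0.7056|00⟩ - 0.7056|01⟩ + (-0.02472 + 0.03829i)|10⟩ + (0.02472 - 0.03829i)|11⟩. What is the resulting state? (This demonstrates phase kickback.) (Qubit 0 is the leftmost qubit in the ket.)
0.7056|00⟩ - 0.7056|01⟩ + (0.02472 - 0.03829i)|10⟩ + (-0.02472 + 0.03829i)|11⟩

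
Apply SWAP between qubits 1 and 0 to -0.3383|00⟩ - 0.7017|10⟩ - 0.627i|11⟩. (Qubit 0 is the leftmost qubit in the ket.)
-0.3383|00⟩ - 0.7017|01⟩ - 0.627i|11⟩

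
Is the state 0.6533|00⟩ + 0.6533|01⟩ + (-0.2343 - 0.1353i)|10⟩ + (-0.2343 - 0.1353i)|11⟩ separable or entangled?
Separable

Writing the state as a|00⟩ + b|01⟩ + c|10⟩ + d|11⟩, it is a product state iff ad − bc = 0.
Here (a, b, c, d) = (0.6533, 0.6533, (-0.2343 - 0.1353i), (-0.2343 - 0.1353i)): ad − bc = (0.6533)(-0.2343 - 0.1353i) − (0.6533)(-0.2343 - 0.1353i) = 0, so the state is separable.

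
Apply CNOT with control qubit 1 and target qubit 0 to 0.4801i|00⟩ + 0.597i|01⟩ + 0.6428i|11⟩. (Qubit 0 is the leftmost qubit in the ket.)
0.4801i|00⟩ + 0.6428i|01⟩ + 0.597i|11⟩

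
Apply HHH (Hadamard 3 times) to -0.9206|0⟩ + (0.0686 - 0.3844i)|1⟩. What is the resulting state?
(-0.6025 - 0.2718i)|0⟩ + (-0.6995 + 0.2718i)|1⟩

H² = I, so H^3 = H: a single Hadamard. With (a, b) = (-0.9206, (0.0686 - 0.3844i)), H gives ((a + b)/√2, (a − b)/√2) = ((-0.6025 - 0.2718i), (-0.6995 + 0.2718i)).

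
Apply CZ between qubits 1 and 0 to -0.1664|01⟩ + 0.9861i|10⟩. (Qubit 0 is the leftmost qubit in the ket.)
-0.1664|01⟩ + 0.9861i|10⟩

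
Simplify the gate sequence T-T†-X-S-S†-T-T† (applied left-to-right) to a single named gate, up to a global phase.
X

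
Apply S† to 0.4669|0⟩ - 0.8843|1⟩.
0.4669|0⟩ + 0.8843i|1⟩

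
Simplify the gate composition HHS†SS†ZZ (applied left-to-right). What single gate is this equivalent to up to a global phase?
S†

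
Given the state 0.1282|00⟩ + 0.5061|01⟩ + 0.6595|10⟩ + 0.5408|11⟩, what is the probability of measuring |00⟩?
0.01644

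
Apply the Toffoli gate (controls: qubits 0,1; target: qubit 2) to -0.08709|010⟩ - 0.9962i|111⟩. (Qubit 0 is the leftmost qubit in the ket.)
-0.08709|010⟩ - 0.9962i|110⟩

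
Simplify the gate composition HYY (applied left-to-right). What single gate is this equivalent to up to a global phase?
H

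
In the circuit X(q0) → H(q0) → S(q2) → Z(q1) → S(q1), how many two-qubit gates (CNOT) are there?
0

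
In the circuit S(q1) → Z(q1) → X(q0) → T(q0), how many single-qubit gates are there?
4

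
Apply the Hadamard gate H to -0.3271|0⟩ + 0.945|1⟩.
0.4369|0⟩ - 0.8995|1⟩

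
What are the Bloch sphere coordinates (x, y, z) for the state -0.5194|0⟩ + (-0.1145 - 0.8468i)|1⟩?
(0.1189, 0.8797, -0.4604)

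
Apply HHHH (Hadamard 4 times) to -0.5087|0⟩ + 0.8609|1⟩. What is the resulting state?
-0.5087|0⟩ + 0.8609|1⟩

H² = I, so an even number of Hadamards cancels: H^4 = I and the state is unchanged.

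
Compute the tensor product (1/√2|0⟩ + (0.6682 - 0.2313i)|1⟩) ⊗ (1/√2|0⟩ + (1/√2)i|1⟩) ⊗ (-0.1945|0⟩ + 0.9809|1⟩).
-0.09725|000⟩ + 0.4905|001⟩ - 0.09725i|010⟩ + 0.4905i|011⟩ + (-0.0919 + 0.03181i)|100⟩ + (0.4635 - 0.1604i)|101⟩ + (-0.03181 - 0.0919i)|110⟩ + (0.1604 + 0.4635i)|111⟩

amp(|b₁b₂…⟩) = product of the factor amplitudes for bits b₁, b₂, …; only kets whose every factor amplitude is nonzero survive.
|000⟩: (1/√2)(1/√2)(-0.1945) = -0.09725
|001⟩: (1/√2)(1/√2)(0.9809) = 0.4905
|010⟩: (1/√2)((1/√2)i)(-0.1945) = -0.09725i
|011⟩: (1/√2)((1/√2)i)(0.9809) = 0.4905i
|100⟩: (0.6682 - 0.2313i)(1/√2)(-0.1945) = (-0.0919 + 0.03181i)
|101⟩: (0.6682 - 0.2313i)(1/√2)(0.9809) = (0.4635 - 0.1604i)
|110⟩: (0.6682 - 0.2313i)((1/√2)i)(-0.1945) = (-0.03181 - 0.0919i)
|111⟩: (0.6682 - 0.2313i)((1/√2)i)(0.9809) = (0.1604 + 0.4635i)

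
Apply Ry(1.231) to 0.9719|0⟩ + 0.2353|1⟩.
0.6577|0⟩ + 0.7533|1⟩

Ry(1.231) = [[cos(θ/2), −sin(θ/2)], [sin(θ/2), cos(θ/2)]]; θ = 1.231, cos(θ/2) ≈ 0.816485, sin(θ/2) ≈ 0.577367.
With a = amp(|0⟩) = 0.9719 and b = amp(|1⟩) = 0.2353:
new amp(|0⟩) = (0.816485)·a + (-0.577367)·b = 0.6577
new amp(|1⟩) = (0.577367)·a + (0.816485)·b = 0.7533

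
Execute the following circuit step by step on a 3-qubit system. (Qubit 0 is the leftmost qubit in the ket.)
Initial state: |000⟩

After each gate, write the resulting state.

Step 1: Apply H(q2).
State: 1/√2|000⟩ + 1/√2|001⟩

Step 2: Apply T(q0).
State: 1/√2|000⟩ + 1/√2|001⟩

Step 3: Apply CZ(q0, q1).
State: 1/√2|000⟩ + 1/√2|001⟩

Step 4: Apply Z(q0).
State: 1/√2|000⟩ + 1/√2|001⟩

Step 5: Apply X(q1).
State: 1/√2|010⟩ + 1/√2|011⟩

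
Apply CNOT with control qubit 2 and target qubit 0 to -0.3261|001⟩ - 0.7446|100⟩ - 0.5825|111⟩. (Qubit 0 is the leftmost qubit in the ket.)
-0.5825|011⟩ - 0.7446|100⟩ - 0.3261|101⟩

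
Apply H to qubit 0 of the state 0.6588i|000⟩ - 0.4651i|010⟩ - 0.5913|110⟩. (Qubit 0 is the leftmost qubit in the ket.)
0.4658i|000⟩ + (-0.4181 - 0.3289i)|010⟩ + 0.4658i|100⟩ + (0.4181 - 0.3289i)|110⟩

H on qubit 0 mixes each pair of kets that differ only in qubit 0: amplitudes (a, b) of (|…0…⟩, |…1…⟩) become ((a + b)/√2, (a − b)/√2). Kets absent from the input have amplitude 0.
(|000⟩, |100⟩): (a, b) = (0.6588i, 0) → (0.4658i, 0.4658i)
(|010⟩, |110⟩): (a, b) = (-0.4651i, -0.5913) → ((-0.4181 - 0.3289i), (0.4181 - 0.3289i))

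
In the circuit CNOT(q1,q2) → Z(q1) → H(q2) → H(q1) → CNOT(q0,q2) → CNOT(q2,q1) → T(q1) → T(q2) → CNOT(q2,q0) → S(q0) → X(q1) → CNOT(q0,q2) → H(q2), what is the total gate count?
13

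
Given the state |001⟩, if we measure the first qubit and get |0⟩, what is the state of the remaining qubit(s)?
|01⟩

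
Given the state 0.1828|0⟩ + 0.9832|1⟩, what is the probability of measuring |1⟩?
0.9667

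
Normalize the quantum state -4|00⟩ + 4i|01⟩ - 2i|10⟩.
-0.6667|00⟩ + 0.6667i|01⟩ - 0.3333i|10⟩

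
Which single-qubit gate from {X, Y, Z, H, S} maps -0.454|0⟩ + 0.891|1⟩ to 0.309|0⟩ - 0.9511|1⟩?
H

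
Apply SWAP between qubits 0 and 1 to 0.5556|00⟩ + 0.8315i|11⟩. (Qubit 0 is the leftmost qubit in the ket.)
0.5556|00⟩ + 0.8315i|11⟩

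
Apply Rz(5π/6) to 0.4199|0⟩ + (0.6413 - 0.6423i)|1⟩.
(0.1087 - 0.4056i)|0⟩ + (0.7864 + 0.4532i)|1⟩

Rz(5π/6) = [[e^(−iθ/2), 0], [0, e^(iθ/2)]] with e^(±iθ/2) = cos(θ/2) ± i·sin(θ/2); θ = 5π/6, cos(θ/2) ≈ 0.258819, sin(θ/2) ≈ 0.965926.
With a = amp(|0⟩) = 0.4199 and b = amp(|1⟩) = (0.6413 - 0.6423i):
new amp(|0⟩) = (0.258819 - 0.965926i)·a = (0.1087 - 0.4056i)
new amp(|1⟩) = (0.258819 + 0.965926i)·b = (0.7864 + 0.4532i)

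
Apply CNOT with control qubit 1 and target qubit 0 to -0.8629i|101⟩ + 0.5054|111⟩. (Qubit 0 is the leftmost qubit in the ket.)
0.5054|011⟩ - 0.8629i|101⟩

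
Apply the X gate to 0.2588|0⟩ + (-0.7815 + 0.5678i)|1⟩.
(-0.7815 + 0.5678i)|0⟩ + 0.2588|1⟩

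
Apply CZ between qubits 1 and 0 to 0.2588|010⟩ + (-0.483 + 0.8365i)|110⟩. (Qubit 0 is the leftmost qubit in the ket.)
0.2588|010⟩ + (0.483 - 0.8365i)|110⟩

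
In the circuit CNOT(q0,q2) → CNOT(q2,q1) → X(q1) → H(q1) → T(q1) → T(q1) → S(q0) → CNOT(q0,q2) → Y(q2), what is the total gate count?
9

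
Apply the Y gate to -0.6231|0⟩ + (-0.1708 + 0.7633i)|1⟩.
(0.7633 + 0.1708i)|0⟩ - 0.6231i|1⟩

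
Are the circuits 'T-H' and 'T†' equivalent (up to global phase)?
No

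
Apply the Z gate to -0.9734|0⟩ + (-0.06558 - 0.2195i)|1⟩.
-0.9734|0⟩ + (0.06558 + 0.2195i)|1⟩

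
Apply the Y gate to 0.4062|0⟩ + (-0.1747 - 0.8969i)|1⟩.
(-0.8969 + 0.1747i)|0⟩ + 0.4062i|1⟩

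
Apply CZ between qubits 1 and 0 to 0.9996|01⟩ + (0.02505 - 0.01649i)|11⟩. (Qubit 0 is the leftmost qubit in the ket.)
0.9996|01⟩ + (-0.02505 + 0.01649i)|11⟩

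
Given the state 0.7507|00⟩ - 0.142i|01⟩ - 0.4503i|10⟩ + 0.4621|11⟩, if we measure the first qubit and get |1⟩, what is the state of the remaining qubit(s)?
-0.6979i|0⟩ + 0.7162|1⟩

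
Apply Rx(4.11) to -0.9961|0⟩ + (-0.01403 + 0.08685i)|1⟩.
(0.5406 + 0.01242i)|0⟩ + (0.006531 + 0.8412i)|1⟩

Rx(4.11) = [[cos(θ/2), −i·sin(θ/2)], [−i·sin(θ/2), cos(θ/2)]]; θ = 4.11, cos(θ/2) ≈ -0.465504, sin(θ/2) ≈ 0.885046.
With a = amp(|0⟩) = -0.9961 and b = amp(|1⟩) = (-0.01403 + 0.08685i):
new amp(|0⟩) = (-0.465504)·a + (-0.885046i)·b = (0.5406 + 0.01242i)
new amp(|1⟩) = (-0.885046i)·a + (-0.465504)·b = (0.006531 + 0.8412i)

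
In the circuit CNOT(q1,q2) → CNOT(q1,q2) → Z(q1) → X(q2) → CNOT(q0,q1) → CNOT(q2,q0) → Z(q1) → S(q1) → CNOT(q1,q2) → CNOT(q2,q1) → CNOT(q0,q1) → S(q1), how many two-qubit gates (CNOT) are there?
7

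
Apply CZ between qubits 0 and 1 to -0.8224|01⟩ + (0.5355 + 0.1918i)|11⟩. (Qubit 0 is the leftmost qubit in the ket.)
-0.8224|01⟩ + (-0.5355 - 0.1918i)|11⟩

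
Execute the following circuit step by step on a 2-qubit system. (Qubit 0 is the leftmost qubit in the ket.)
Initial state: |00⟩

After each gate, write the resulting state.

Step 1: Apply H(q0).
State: 1/√2|00⟩ + 1/√2|10⟩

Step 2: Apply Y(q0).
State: -(1/√2)i|00⟩ + (1/√2)i|10⟩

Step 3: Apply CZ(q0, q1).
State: -(1/√2)i|00⟩ + (1/√2)i|10⟩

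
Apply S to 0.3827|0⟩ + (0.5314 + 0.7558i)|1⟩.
0.3827|0⟩ + (-0.7558 + 0.5314i)|1⟩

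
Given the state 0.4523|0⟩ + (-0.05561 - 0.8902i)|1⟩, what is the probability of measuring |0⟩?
0.2046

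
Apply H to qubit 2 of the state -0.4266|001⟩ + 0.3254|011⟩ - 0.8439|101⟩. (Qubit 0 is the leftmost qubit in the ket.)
-0.3017|000⟩ + 0.3017|001⟩ + 0.2301|010⟩ - 0.2301|011⟩ - 0.5967|100⟩ + 0.5967|101⟩

H on qubit 2 mixes each pair of kets that differ only in qubit 2: amplitudes (a, b) of (|…0…⟩, |…1…⟩) become ((a + b)/√2, (a − b)/√2). Kets absent from the input have amplitude 0.
(|000⟩, |001⟩): (a, b) = (0, -0.4266) → (-0.3017, 0.3017)
(|010⟩, |011⟩): (a, b) = (0, 0.3254) → (0.2301, -0.2301)
(|100⟩, |101⟩): (a, b) = (0, -0.8439) → (-0.5967, 0.5967)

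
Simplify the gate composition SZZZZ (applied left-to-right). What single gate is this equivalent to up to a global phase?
S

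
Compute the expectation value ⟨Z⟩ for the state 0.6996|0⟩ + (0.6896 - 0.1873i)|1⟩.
-0.02119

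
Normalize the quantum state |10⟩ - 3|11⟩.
0.3162|10⟩ - 0.9487|11⟩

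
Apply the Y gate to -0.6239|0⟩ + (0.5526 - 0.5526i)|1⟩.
(-0.5526 - 0.5526i)|0⟩ - 0.6239i|1⟩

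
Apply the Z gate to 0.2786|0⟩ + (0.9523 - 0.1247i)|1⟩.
0.2786|0⟩ + (-0.9523 + 0.1247i)|1⟩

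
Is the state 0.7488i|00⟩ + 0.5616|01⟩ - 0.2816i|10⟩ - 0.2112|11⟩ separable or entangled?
Separable

Writing the state as a|00⟩ + b|01⟩ + c|10⟩ + d|11⟩, it is a product state iff ad − bc = 0.
Here (a, b, c, d) = (0.7488i, 0.5616, -0.2816i, -0.2112): ad − bc = (0.7488i)(-0.2112) − (0.5616)(-0.2816i) = 0, so the state is separable.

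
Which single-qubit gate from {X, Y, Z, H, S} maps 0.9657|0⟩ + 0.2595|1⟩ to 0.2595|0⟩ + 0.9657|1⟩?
X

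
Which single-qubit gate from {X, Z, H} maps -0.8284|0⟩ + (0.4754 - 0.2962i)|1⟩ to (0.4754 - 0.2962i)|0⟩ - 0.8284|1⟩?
X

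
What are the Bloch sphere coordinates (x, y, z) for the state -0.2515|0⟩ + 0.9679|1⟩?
(-0.4869, 0, -0.8736)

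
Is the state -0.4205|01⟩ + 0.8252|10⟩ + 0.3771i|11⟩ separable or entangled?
Entangled

Writing the state as a|00⟩ + b|01⟩ + c|10⟩ + d|11⟩, it is a product state iff ad − bc = 0.
Here (a, b, c, d) = (0, -0.4205, 0.8252, 0.3771i): ad − bc = (0)(0.3771i) − (-0.4205)(0.8252) = 0.347 ≠ 0, so the state is entangled.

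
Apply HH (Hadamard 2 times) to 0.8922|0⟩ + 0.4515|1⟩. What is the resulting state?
0.8922|0⟩ + 0.4515|1⟩

H² = I, so an even number of Hadamards cancels: H^2 = I and the state is unchanged.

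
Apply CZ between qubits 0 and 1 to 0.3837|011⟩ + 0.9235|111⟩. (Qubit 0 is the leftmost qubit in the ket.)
0.3837|011⟩ - 0.9235|111⟩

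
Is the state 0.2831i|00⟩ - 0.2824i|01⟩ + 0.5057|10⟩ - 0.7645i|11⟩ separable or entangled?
Entangled

Writing the state as a|00⟩ + b|01⟩ + c|10⟩ + d|11⟩, it is a product state iff ad − bc = 0.
Here (a, b, c, d) = (0.2831i, -0.2824i, 0.5057, -0.7645i): ad − bc = (0.2831i)(-0.7645i) − (-0.2824i)(0.5057) = (0.2164 + 0.1428i) ≠ 0, so the state is entangled.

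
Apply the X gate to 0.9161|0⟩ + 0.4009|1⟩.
0.4009|0⟩ + 0.9161|1⟩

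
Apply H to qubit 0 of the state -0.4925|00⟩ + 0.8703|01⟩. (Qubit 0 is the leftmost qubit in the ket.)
-0.3483|00⟩ + 0.6154|01⟩ - 0.3483|10⟩ + 0.6154|11⟩

H on qubit 0 mixes each pair of kets that differ only in qubit 0: amplitudes (a, b) of (|…0…⟩, |…1…⟩) become ((a + b)/√2, (a − b)/√2). Kets absent from the input have amplitude 0.
(|00⟩, |10⟩): (a, b) = (-0.4925, 0) → (-0.3483, -0.3483)
(|01⟩, |11⟩): (a, b) = (0.8703, 0) → (0.6154, 0.6154)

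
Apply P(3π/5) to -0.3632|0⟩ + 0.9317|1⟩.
-0.3632|0⟩ + (-0.2879 + 0.8861i)|1⟩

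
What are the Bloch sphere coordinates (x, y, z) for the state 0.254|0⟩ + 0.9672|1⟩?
(0.4913, 0, -0.871)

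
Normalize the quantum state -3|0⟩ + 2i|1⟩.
-0.8321|0⟩ + 0.5547i|1⟩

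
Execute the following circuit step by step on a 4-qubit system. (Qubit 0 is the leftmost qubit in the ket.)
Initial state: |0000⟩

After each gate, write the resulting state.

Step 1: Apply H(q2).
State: 1/√2|0000⟩ + 1/√2|0010⟩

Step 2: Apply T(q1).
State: 1/√2|0000⟩ + 1/√2|0010⟩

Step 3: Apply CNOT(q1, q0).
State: 1/√2|0000⟩ + 1/√2|0010⟩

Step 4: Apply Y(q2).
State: -(1/√2)i|0000⟩ + (1/√2)i|0010⟩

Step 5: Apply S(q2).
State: -(1/√2)i|0000⟩ - 1/√2|0010⟩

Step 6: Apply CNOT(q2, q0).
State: -(1/√2)i|0000⟩ - 1/√2|1010⟩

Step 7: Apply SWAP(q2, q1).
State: -(1/√2)i|0000⟩ - 1/√2|1100⟩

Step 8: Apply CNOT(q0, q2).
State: -(1/√2)i|0000⟩ - 1/√2|1110⟩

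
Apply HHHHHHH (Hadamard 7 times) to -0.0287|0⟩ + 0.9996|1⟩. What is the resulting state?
0.6865|0⟩ - 0.7271|1⟩

H² = I, so H^7 = H: a single Hadamard. With (a, b) = (-0.0287, 0.9996), H gives ((a + b)/√2, (a − b)/√2) = (0.6865, -0.7271).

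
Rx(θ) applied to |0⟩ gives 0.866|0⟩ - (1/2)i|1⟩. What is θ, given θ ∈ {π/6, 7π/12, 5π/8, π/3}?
π/3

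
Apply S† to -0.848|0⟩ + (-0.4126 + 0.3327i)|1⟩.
-0.848|0⟩ + (0.3327 + 0.4126i)|1⟩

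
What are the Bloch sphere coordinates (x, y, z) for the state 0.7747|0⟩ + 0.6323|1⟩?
(0.9797, 0, 0.2004)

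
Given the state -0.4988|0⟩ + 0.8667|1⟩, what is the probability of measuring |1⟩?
0.7512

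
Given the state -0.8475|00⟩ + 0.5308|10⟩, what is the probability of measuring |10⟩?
0.2817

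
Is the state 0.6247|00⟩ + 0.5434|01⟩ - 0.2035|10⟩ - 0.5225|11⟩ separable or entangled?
Entangled

Writing the state as a|00⟩ + b|01⟩ + c|10⟩ + d|11⟩, it is a product state iff ad − bc = 0.
Here (a, b, c, d) = (0.6247, 0.5434, -0.2035, -0.5225): ad − bc = (0.6247)(-0.5225) − (0.5434)(-0.2035) = -0.2158 ≠ 0, so the state is entangled.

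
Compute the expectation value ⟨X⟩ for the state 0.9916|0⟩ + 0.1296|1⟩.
0.257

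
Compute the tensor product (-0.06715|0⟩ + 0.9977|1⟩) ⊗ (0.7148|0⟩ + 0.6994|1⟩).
-0.048|00⟩ - 0.04696|01⟩ + 0.7132|10⟩ + 0.6978|11⟩

amp(|b₁b₂…⟩) = product of the factor amplitudes for bits b₁, b₂, …; only kets whose every factor amplitude is nonzero survive.
|00⟩: (-0.06715)(0.7148) = -0.048
|01⟩: (-0.06715)(0.6994) = -0.04696
|10⟩: (0.9977)(0.7148) = 0.7132
|11⟩: (0.9977)(0.6994) = 0.6978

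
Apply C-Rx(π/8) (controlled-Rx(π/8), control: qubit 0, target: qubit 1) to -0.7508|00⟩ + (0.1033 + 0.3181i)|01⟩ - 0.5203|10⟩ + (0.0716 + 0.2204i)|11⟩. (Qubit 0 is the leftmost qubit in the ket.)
-0.7508|00⟩ + (0.1033 + 0.3181i)|01⟩ + (-0.4673 - 0.01397i)|10⟩ + (0.07022 + 0.3177i)|11⟩

C-Rx(π/8) leaves the control-|0⟩ kets |00⟩, |01⟩ unchanged and applies Rx(π/8) to qubit 1 on the control-|1⟩ pair (|10⟩, |11⟩).
Rx(π/8) = [[cos(θ/2), −i·sin(θ/2)], [−i·sin(θ/2), cos(θ/2)]]; θ = π/8, cos(θ/2) ≈ 0.980785, sin(θ/2) ≈ 0.19509.
With a = amp(|10⟩) = -0.5203 and b = amp(|11⟩) = (0.0716 + 0.2204i):
new amp(|10⟩) = (0.980785)·a + (-0.19509i)·b = (-0.4673 - 0.01397i)
new amp(|11⟩) = (-0.19509i)·a + (0.980785)·b = (0.07022 + 0.3177i)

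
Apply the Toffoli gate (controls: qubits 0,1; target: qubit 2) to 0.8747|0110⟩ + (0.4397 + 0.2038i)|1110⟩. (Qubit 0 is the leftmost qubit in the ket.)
0.8747|0110⟩ + (0.4397 + 0.2038i)|1100⟩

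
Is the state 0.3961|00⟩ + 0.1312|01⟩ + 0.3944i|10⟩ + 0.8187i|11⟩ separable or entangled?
Entangled

Writing the state as a|00⟩ + b|01⟩ + c|10⟩ + d|11⟩, it is a product state iff ad − bc = 0.
Here (a, b, c, d) = (0.3961, 0.1312, 0.3944i, 0.8187i): ad − bc = (0.3961)(0.8187i) − (0.1312)(0.3944i) = 0.2725i ≠ 0, so the state is entangled.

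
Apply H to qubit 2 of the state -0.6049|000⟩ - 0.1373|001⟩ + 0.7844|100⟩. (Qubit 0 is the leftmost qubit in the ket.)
-0.5248|000⟩ - 0.3306|001⟩ + 0.5547|100⟩ + 0.5547|101⟩

H on qubit 2 mixes each pair of kets that differ only in qubit 2: amplitudes (a, b) of (|…0…⟩, |…1…⟩) become ((a + b)/√2, (a − b)/√2). Kets absent from the input have amplitude 0.
(|000⟩, |001⟩): (a, b) = (-0.6049, -0.1373) → (-0.5248, -0.3306)
(|100⟩, |101⟩): (a, b) = (0.7844, 0) → (0.5547, 0.5547)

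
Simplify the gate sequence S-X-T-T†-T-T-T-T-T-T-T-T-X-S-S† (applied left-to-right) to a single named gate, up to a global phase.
S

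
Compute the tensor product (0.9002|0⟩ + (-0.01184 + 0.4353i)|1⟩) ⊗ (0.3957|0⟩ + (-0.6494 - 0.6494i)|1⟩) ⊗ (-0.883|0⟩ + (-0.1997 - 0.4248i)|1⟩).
-0.3145|000⟩ + (-0.07113 - 0.1513i)|001⟩ + (0.5162 + 0.5162i)|010⟩ + (-0.1316 + 0.3651i)|011⟩ + (0.004137 - 0.1521i)|100⟩ + (0.07411 - 0.03241i)|101⟩ + (-0.2564 + 0.2428i)|110⟩ + (-0.1748 - 0.06843i)|111⟩

amp(|b₁b₂…⟩) = product of the factor amplitudes for bits b₁, b₂, …; only kets whose every factor amplitude is nonzero survive.
|000⟩: (0.9002)(0.3957)(-0.883) = -0.3145
|001⟩: (0.9002)(0.3957)(-0.1997 - 0.4248i) = (-0.07113 - 0.1513i)
|010⟩: (0.9002)(-0.6494 - 0.6494i)(-0.883) = (0.5162 + 0.5162i)
|011⟩: (0.9002)(-0.6494 - 0.6494i)(-0.1997 - 0.4248i) = (-0.1316 + 0.3651i)
|100⟩: (-0.01184 + 0.4353i)(0.3957)(-0.883) = (0.004137 - 0.1521i)
|101⟩: (-0.01184 + 0.4353i)(0.3957)(-0.1997 - 0.4248i) = (0.07411 - 0.03241i)
|110⟩: (-0.01184 + 0.4353i)(-0.6494 - 0.6494i)(-0.883) = (-0.2564 + 0.2428i)
|111⟩: (-0.01184 + 0.4353i)(-0.6494 - 0.6494i)(-0.1997 - 0.4248i) = (-0.1748 - 0.06843i)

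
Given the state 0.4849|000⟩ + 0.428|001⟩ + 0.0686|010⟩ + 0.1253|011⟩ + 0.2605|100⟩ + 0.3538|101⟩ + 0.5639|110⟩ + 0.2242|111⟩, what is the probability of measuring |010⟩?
0.004706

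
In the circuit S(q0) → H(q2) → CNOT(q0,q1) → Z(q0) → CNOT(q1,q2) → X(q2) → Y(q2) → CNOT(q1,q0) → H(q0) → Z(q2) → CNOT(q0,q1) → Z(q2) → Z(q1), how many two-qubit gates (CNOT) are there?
4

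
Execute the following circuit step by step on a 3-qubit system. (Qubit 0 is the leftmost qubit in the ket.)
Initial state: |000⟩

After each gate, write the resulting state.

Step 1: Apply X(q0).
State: |100⟩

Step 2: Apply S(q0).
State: i|100⟩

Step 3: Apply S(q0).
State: -|100⟩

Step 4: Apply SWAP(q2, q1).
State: -|100⟩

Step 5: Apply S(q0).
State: -i|100⟩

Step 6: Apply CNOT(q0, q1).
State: -i|110⟩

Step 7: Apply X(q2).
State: -i|111⟩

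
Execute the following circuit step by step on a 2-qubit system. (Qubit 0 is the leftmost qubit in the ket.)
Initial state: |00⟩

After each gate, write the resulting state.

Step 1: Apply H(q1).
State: 1/√2|00⟩ + 1/√2|01⟩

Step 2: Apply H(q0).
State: 1/2|00⟩ + 1/2|01⟩ + 1/2|10⟩ + 1/2|11⟩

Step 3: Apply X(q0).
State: 1/2|00⟩ + 1/2|01⟩ + 1/2|10⟩ + 1/2|11⟩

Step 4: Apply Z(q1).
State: 1/2|00⟩ - 1/2|01⟩ + 1/2|10⟩ - 1/2|11⟩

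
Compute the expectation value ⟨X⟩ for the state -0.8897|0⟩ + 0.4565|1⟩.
-0.8123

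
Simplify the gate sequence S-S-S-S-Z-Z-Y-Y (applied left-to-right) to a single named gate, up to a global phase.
I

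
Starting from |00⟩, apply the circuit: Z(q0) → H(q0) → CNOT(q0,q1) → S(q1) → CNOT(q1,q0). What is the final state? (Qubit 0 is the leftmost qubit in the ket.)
1/√2|00⟩ + (1/√2)i|01⟩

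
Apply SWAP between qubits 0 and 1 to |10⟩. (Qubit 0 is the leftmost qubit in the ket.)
|01⟩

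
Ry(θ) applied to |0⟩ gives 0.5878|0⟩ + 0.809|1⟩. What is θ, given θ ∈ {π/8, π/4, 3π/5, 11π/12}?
3π/5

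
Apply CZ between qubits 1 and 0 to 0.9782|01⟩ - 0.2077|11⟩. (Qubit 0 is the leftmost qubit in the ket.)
0.9782|01⟩ + 0.2077|11⟩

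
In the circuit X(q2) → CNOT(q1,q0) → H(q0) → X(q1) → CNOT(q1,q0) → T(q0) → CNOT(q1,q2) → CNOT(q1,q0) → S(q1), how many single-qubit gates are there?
5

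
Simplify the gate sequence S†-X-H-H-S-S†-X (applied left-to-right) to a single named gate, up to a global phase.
S†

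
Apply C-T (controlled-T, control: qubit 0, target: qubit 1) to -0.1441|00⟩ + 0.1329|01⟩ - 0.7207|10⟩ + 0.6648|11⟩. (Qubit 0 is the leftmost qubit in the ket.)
-0.1441|00⟩ + 0.1329|01⟩ - 0.7207|10⟩ + (0.4701 + 0.4701i)|11⟩

C-T leaves the control-|0⟩ kets |00⟩, |01⟩ unchanged and applies T to qubit 1 on the control-|1⟩ pair (|10⟩, |11⟩).
T = [[1, 0], [0, (1/√2 + (1/√2)i)]].
With a = amp(|10⟩) = -0.7207 and b = amp(|11⟩) = 0.6648:
new amp(|10⟩) = (1)·a = -0.7207
new amp(|11⟩) = (1/√2 + (1/√2)i)·b = (0.4701 + 0.4701i)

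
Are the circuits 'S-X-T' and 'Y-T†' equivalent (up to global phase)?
No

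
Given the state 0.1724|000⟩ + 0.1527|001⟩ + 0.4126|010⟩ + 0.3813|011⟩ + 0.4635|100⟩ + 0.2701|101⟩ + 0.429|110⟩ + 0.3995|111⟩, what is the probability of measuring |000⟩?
0.02972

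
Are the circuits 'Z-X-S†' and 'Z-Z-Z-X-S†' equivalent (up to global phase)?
Yes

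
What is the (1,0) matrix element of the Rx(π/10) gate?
-0.1564i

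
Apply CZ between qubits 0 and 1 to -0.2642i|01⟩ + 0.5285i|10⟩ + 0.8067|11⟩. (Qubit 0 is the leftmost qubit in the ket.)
-0.2642i|01⟩ + 0.5285i|10⟩ - 0.8067|11⟩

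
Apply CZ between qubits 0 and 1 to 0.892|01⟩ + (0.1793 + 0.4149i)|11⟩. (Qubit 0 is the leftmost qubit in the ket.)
0.892|01⟩ + (-0.1793 - 0.4149i)|11⟩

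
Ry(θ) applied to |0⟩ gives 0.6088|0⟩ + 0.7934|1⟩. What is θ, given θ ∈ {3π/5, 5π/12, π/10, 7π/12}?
7π/12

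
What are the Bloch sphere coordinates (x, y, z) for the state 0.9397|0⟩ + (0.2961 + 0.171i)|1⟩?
(0.5565, 0.3214, 0.7661)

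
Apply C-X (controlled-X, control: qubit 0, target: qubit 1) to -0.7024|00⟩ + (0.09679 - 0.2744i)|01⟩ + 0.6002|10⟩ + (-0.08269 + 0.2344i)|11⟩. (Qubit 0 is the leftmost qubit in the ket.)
-0.7024|00⟩ + (0.09679 - 0.2744i)|01⟩ + (-0.08269 + 0.2344i)|10⟩ + 0.6002|11⟩

C-X leaves the control-|0⟩ kets |00⟩, |01⟩ unchanged and applies X to qubit 1 on the control-|1⟩ pair (|10⟩, |11⟩).
X = [[0, 1], [1, 0]].
With a = amp(|10⟩) = 0.6002 and b = amp(|11⟩) = (-0.08269 + 0.2344i):
new amp(|10⟩) = (1)·b = (-0.08269 + 0.2344i)
new amp(|11⟩) = (1)·a = 0.6002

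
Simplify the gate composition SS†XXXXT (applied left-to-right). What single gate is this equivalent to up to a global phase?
T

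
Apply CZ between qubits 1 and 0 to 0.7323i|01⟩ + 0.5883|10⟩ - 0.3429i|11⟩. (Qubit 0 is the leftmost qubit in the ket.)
0.7323i|01⟩ + 0.5883|10⟩ + 0.3429i|11⟩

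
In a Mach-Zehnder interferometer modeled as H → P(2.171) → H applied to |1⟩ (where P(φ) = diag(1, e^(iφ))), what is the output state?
(0.7824 - 0.4126i)|0⟩ + (0.2176 + 0.4126i)|1⟩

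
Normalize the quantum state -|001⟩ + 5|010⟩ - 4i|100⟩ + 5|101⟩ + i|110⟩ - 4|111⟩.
-0.1091|001⟩ + 0.5455|010⟩ - 0.4364i|100⟩ + 0.5455|101⟩ + 0.1091i|110⟩ - 0.4364|111⟩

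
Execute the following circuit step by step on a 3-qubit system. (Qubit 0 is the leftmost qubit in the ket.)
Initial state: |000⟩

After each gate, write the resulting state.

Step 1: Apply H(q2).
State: 1/√2|000⟩ + 1/√2|001⟩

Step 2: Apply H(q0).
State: 1/2|000⟩ + 1/2|001⟩ + 1/2|100⟩ + 1/2|101⟩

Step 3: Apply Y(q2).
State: -(1/2)i|000⟩ + (1/2)i|001⟩ - (1/2)i|100⟩ + (1/2)i|101⟩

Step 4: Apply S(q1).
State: -(1/2)i|000⟩ + (1/2)i|001⟩ - (1/2)i|100⟩ + (1/2)i|101⟩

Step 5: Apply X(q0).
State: -(1/2)i|000⟩ + (1/2)i|001⟩ - (1/2)i|100⟩ + (1/2)i|101⟩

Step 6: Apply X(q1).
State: -(1/2)i|010⟩ + (1/2)i|011⟩ - (1/2)i|110⟩ + (1/2)i|111⟩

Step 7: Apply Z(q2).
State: -(1/2)i|010⟩ - (1/2)i|011⟩ - (1/2)i|110⟩ - (1/2)i|111⟩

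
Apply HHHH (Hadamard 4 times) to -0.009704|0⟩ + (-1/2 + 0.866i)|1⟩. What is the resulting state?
-0.009704|0⟩ + (-1/2 + 0.866i)|1⟩

H² = I, so an even number of Hadamards cancels: H^4 = I and the state is unchanged.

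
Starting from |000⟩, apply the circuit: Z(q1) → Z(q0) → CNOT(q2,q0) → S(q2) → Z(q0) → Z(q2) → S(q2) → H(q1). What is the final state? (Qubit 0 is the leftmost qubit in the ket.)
1/√2|000⟩ + 1/√2|010⟩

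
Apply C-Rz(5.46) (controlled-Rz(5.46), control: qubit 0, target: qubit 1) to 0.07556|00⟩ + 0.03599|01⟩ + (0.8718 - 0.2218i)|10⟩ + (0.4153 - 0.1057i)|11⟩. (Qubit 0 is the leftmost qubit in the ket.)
0.07556|00⟩ + 0.03599|01⟩ + (-0.8877 - 0.1455i)|10⟩ + (-0.3383 + 0.263i)|11⟩

C-Rz(5.46) leaves the control-|0⟩ kets |00⟩, |01⟩ unchanged and applies Rz(5.46) to qubit 1 on the control-|1⟩ pair (|10⟩, |11⟩).
Rz(5.46) = [[e^(−iθ/2), 0], [0, e^(iθ/2)]] with e^(±iθ/2) = cos(θ/2) ± i·sin(θ/2); θ = 5.46, cos(θ/2) ≈ -0.916485, sin(θ/2) ≈ 0.400069.
With a = amp(|10⟩) = (0.8718 - 0.2218i) and b = amp(|11⟩) = (0.4153 - 0.1057i):
new amp(|10⟩) = (-0.916485 - 0.400069i)·a = (-0.8877 - 0.1455i)
new amp(|11⟩) = (-0.916485 + 0.400069i)·b = (-0.3383 + 0.263i)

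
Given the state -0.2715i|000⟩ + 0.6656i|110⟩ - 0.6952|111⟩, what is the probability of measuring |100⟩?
0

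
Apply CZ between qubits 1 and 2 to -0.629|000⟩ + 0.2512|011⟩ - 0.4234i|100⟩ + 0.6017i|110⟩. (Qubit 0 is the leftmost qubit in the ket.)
-0.629|000⟩ - 0.2512|011⟩ - 0.4234i|100⟩ + 0.6017i|110⟩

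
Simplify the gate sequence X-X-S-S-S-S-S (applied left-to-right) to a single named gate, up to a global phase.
S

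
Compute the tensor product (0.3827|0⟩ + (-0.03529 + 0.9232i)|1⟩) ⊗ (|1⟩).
0.3827|01⟩ + (-0.03529 + 0.9232i)|11⟩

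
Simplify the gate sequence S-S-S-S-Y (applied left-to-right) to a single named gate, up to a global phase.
Y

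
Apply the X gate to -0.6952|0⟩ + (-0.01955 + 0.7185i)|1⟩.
(-0.01955 + 0.7185i)|0⟩ - 0.6952|1⟩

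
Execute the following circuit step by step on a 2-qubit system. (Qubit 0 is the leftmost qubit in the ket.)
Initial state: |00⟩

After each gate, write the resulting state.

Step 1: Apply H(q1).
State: 1/√2|00⟩ + 1/√2|01⟩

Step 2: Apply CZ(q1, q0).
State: 1/√2|00⟩ + 1/√2|01⟩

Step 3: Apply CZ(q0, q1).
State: 1/√2|00⟩ + 1/√2|01⟩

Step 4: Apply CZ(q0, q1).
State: 1/√2|00⟩ + 1/√2|01⟩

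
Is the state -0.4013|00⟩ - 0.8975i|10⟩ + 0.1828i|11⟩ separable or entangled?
Entangled

Writing the state as a|00⟩ + b|01⟩ + c|10⟩ + d|11⟩, it is a product state iff ad − bc = 0.
Here (a, b, c, d) = (-0.4013, 0, -0.8975i, 0.1828i): ad − bc = (-0.4013)(0.1828i) − (0)(-0.8975i) = -0.07336i ≠ 0, so the state is entangled.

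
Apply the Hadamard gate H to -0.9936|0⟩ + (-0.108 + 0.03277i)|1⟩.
(-0.7789 + 0.02317i)|0⟩ + (-0.6262 - 0.02317i)|1⟩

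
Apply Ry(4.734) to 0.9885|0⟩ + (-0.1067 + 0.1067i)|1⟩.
(-0.6319 - 0.07463i)|0⟩ + (0.7676 - 0.07626i)|1⟩

Ry(4.734) = [[cos(θ/2), −sin(θ/2)], [sin(θ/2), cos(θ/2)]]; θ = 4.734, cos(θ/2) ≈ -0.714706, sin(θ/2) ≈ 0.699425.
With a = amp(|0⟩) = 0.9885 and b = amp(|1⟩) = (-0.1067 + 0.1067i):
new amp(|0⟩) = (-0.714706)·a + (-0.699425)·b = (-0.6319 - 0.07463i)
new amp(|1⟩) = (0.699425)·a + (-0.714706)·b = (0.7676 - 0.07626i)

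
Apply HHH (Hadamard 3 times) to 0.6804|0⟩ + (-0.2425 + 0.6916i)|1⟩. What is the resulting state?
(0.3096 + 0.489i)|0⟩ + (0.6526 - 0.489i)|1⟩

H² = I, so H^3 = H: a single Hadamard. With (a, b) = (0.6804, (-0.2425 + 0.6916i)), H gives ((a + b)/√2, (a − b)/√2) = ((0.3096 + 0.489i), (0.6526 - 0.489i)).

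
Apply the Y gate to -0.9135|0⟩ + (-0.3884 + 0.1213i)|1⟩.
(0.1213 + 0.3884i)|0⟩ - 0.9135i|1⟩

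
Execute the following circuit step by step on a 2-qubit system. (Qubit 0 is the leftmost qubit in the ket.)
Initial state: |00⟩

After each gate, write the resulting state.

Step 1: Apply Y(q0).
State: i|10⟩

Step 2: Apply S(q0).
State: -|10⟩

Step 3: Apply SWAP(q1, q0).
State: -|01⟩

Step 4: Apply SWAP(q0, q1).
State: -|10⟩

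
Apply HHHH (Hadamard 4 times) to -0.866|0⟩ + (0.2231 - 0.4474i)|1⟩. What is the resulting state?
-0.866|0⟩ + (0.2231 - 0.4474i)|1⟩

H² = I, so an even number of Hadamards cancels: H^4 = I and the state is unchanged.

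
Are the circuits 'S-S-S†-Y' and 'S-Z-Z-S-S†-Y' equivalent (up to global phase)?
Yes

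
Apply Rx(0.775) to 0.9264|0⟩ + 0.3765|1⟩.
(0.8577 - 0.1423i)|0⟩ + (0.3486 - 0.3501i)|1⟩

Rx(0.775) = [[cos(θ/2), −i·sin(θ/2)], [−i·sin(θ/2), cos(θ/2)]]; θ = 0.775, cos(θ/2) ≈ 0.925857, sin(θ/2) ≈ 0.377875.
With a = amp(|0⟩) = 0.9264 and b = amp(|1⟩) = 0.3765:
new amp(|0⟩) = (0.925857)·a + (-0.377875i)·b = (0.8577 - 0.1423i)
new amp(|1⟩) = (-0.377875i)·a + (0.925857)·b = (0.3486 - 0.3501i)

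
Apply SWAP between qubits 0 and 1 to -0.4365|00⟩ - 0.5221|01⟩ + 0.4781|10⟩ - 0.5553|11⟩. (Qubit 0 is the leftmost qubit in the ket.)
-0.4365|00⟩ + 0.4781|01⟩ - 0.5221|10⟩ - 0.5553|11⟩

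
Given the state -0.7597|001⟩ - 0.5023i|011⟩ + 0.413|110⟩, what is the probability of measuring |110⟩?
0.1706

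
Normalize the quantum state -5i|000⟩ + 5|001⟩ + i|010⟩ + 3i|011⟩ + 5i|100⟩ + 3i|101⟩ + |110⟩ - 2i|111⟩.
-0.5025i|000⟩ + 0.5025|001⟩ + 0.1005i|010⟩ + 0.3015i|011⟩ + 0.5025i|100⟩ + 0.3015i|101⟩ + 0.1005|110⟩ - 0.201i|111⟩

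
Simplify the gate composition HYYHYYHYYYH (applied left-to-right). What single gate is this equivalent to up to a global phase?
Y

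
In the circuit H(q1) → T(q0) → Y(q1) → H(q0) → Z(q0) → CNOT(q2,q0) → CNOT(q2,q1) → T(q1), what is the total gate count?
8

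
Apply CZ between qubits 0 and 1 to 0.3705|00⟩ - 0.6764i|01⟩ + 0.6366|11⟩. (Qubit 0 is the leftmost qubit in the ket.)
0.3705|00⟩ - 0.6764i|01⟩ - 0.6366|11⟩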